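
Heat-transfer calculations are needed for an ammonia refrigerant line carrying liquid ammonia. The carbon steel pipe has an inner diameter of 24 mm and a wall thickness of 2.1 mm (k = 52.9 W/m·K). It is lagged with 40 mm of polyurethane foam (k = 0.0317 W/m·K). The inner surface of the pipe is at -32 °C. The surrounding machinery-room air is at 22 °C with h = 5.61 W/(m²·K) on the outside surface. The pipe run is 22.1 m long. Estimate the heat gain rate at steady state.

Q ≈ 164 W

Per-layer cylindrical resistances, series-summed:
R_carbon steel pipe wall = ln(14.1/12)/(2π×52.9×22.1) = 2.195×10^-5 K/W
R_polyurethane foam = ln(54.1/14.1)/(2π×0.0317×22.1) = 0.3055 K/W
R_outer film = 1/(h_o·2πr_oL) = 1/(5.61×2π×0.0541×22.1) = 0.02373 K/W
R_total = 0.3292 K/W
Q = ΔT/R_total = 54/0.3292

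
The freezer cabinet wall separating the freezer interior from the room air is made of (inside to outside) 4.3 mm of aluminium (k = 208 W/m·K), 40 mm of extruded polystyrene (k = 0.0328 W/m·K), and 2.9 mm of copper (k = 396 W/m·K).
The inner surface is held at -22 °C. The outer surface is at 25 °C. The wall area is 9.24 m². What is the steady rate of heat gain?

Q ≈ 356 W

Using the resistance-network approach (series):
R_aluminium = L/(kA) = 0.0043/(208×9.24) = 2.237×10^-6 K/W
R_extruded polystyrene = L/(kA) = 0.04/(0.0328×9.24) = 0.132 K/W
R_copper = L/(kA) = 0.0029/(396×9.24) = 7.926×10^-7 K/W
R_total = 0.132 K/W
Q = ΔT / R_total = 47 / 0.132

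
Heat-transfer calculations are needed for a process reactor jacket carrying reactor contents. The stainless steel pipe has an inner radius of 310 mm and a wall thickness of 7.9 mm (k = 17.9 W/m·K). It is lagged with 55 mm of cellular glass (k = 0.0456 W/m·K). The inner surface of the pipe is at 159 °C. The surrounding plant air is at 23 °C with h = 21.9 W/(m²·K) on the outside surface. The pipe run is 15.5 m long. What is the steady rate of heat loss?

Q ≈ 3660 W

Cylindrical conduction, so R = ln(r₂/r₁)/(2πkL) per layer, in series:
R_stainless steel pipe wall = ln(317.9/310)/(2π×17.9×15.5) = 1.444×10^-5 K/W
R_cellular glass = ln(372.9/317.9)/(2π×0.0456×15.5) = 0.03593 K/W
R_outer film = 1/(h_o·2πr_oL) = 1/(21.9×2π×0.3729×15.5) = 0.001257 K/W
R_total = 0.0372 K/W
Q = ΔT/R_total = 136/0.0372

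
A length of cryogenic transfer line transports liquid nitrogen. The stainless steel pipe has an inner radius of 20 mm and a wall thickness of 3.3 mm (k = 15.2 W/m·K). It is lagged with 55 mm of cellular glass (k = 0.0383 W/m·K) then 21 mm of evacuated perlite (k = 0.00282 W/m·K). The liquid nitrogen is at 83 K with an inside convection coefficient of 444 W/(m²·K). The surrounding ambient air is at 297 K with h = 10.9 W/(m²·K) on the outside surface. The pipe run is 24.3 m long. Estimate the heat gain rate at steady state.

Per-layer cylindrical resistances, series-summed:
R_inner film = 1/(h_i·2πr₁L) = 1/(444×2π×0.02×24.3) = 7.376×10^-4 K/W
R_stainless steel pipe wall = ln(23.3/20)/(2π×15.2×24.3) = 6.581×10^-5 K/W
R_cellular glass = ln(78.3/23.3)/(2π×0.0383×24.3) = 0.2073 K/W
R_evacuated perlite = ln(99.3/78.3)/(2π×0.00282×24.3) = 0.5518 K/W
R_outer film = 1/(h_o·2πr_oL) = 1/(10.9×2π×0.0993×24.3) = 0.006051 K/W
R_total = 0.766 K/W
Q = ΔT/R_total = 214/0.766

Q ≈ 279 W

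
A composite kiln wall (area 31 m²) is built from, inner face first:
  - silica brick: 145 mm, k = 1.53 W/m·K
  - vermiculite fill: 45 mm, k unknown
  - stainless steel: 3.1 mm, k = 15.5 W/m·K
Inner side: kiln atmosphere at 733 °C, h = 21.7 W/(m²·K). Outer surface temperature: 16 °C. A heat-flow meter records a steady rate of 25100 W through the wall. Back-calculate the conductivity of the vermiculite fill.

k ≈ 0.0604 W/(m·K)

Series thermal resistances:
R_inner film = 1/(h_i·A) = 1/(21.7×31) = 0.001487 K/W
R_silica brick = L/(kA) = 0.145/(1.53×31) = 0.003057 K/W
R_stainless steel = L/(kA) = 0.0031/(15.5×31) = 6.452×10^-6 K/W
Sum of known resistances R_other = 0.00455 K/W
Total R = ΔT/Q = 717/25100 = 0.02857 K/W
R_vermiculite fill = R_total − R_other = 0.02402 K/W
k = L/(R·A) = 0.045/(0.02402×31)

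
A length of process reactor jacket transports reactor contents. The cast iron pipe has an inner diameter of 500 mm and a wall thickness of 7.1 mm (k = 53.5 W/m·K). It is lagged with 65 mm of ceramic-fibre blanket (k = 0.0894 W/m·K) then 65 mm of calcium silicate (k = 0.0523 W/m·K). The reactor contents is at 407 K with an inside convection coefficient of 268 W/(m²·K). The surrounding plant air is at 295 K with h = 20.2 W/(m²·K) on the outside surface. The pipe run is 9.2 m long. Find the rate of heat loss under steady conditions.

Q ≈ 1050 W

Radial resistances (cylindrical: R_cond = ln(r_o/r_i)/(2πkL), R_conv = 1/(h·2πrL)):
R_inner film = 1/(h_i·2πr₁L) = 1/(268×2π×0.25×9.2) = 2.582×10^-4 K/W
R_cast iron pipe wall = ln(257.1/250)/(2π×53.5×9.2) = 9.055×10^-6 K/W
R_ceramic-fibre blanket = ln(322.1/257.1)/(2π×0.0894×9.2) = 0.04362 K/W
R_calcium silicate = ln(387.1/322.1)/(2π×0.0523×9.2) = 0.0608 K/W
R_outer film = 1/(h_o·2πr_oL) = 1/(20.2×2π×0.3871×9.2) = 0.002212 K/W
R_total = 0.1069 K/W
Q = ΔT/R_total = 112/0.1069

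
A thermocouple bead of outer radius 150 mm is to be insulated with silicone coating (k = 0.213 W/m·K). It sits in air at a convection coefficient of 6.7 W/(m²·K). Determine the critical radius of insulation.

r_cr ≈ 63.6 mm

For a sphere r_cr = 2k/h = 2×0.213/6.7
r_cr = 63.6 mm; since the bare radius (150 mm) is above r_cr, any added insulation will reduce heat loss.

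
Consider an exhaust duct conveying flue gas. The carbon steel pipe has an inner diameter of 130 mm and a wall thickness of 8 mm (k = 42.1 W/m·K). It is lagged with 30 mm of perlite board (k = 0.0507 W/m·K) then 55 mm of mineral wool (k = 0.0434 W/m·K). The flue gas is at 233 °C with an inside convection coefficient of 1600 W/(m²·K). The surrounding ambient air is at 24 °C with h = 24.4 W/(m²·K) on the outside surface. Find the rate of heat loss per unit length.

Cylindrical conduction, so R = ln(r₂/r₁)/(2πkL) per layer, in series:
R_inner film = 1/(h_i·2πr₁L) = 1/(1600×2π×0.065×1) = 0.00153 K/W
R_carbon steel pipe wall = ln(73/65)/(2π×42.1×1) = 4.388×10^-4 K/W
R_perlite board = ln(103/73)/(2π×0.0507×1) = 1.081 K/W
R_mineral wool = ln(158/103)/(2π×0.0434×1) = 1.569 K/W
R_outer film = 1/(h_o·2πr_oL) = 1/(24.4×2π×0.158×1) = 0.04128 K/W
R_total = 2.693 K/W
Q = ΔT/R_total = 209/2.693

q′ ≈ 77.6 W/m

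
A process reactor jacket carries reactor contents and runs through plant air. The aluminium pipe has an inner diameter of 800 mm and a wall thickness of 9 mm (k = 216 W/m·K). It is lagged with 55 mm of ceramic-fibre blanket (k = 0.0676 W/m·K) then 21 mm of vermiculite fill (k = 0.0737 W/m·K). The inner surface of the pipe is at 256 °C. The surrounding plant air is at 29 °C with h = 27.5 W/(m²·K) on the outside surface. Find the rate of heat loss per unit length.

q′ ≈ 561 W/m

Per-layer cylindrical resistances, series-summed:
R_aluminium pipe wall = ln(409/400)/(2π×216×1) = 1.639×10^-5 K/W
R_ceramic-fibre blanket = ln(464/409)/(2π×0.0676×1) = 0.297 K/W
R_vermiculite fill = ln(485/464)/(2π×0.0737×1) = 0.09559 K/W
R_outer film = 1/(h_o·2πr_oL) = 1/(27.5×2π×0.485×1) = 0.01193 K/W
R_total = 0.4046 K/W
Q = ΔT/R_total = 227/0.4046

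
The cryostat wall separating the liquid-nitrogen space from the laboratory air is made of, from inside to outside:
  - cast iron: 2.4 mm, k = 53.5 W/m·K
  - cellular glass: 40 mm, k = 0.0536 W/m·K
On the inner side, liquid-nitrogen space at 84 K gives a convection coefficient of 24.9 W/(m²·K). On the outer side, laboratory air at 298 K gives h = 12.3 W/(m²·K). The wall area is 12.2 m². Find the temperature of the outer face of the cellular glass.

Using the resistance-network approach (series):
R_inner film = 1/(h_i·A) = 1/(24.9×12.2) = 0.003292 K/W
R_cast iron = L/(kA) = 0.0024/(53.5×12.2) = 3.677×10^-6 K/W
R_cellular glass = L/(kA) = 0.04/(0.0536×12.2) = 0.06117 K/W
R_outer film = 1/(h_o·A) = 1/(12.3×12.2) = 0.006664 K/W
R_total = 0.07113 K/W;  Q = ΔT/R_total = 214/0.07113 = 3009 W
T_interface = T_inner + Q·ΣR(inner→interface) = 84 + 3010×0.06447

T ≈ 278 K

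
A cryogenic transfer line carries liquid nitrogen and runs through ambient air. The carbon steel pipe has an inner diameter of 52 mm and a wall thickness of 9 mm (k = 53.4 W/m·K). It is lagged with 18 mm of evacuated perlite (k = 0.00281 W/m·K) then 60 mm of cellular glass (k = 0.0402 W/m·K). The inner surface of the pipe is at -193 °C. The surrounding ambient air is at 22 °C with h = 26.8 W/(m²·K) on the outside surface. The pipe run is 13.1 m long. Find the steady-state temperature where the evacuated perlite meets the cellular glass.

Cylindrical conduction, so R = ln(r₂/r₁)/(2πkL) per layer, in series:
R_carbon steel pipe wall = ln(35/26)/(2π×53.4×13.1) = 6.763×10^-5 K/W
R_evacuated perlite = ln(53/35)/(2π×0.00281×13.1) = 1.794 K/W
R_cellular glass = ln(113/53)/(2π×0.0402×13.1) = 0.2288 K/W
R_outer film = 1/(h_o·2πr_oL) = 1/(26.8×2π×0.113×13.1) = 0.004012 K/W
R_total = 2.027 K/W
Q = ΔT/R_total = 215/2.027
Q = 106 W
T_interface = T_inner + Q·ΣR(inner→interface) = -193 + 106×1.794

T ≈ -2.7 °C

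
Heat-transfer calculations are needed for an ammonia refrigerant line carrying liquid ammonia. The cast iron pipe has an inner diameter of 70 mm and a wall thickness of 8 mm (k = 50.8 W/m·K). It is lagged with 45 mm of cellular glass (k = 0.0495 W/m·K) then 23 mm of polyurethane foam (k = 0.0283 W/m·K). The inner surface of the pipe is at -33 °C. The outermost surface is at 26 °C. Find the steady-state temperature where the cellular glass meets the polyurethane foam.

Cylindrical conduction, so R = ln(r₂/r₁)/(2πkL) per layer, in series:
R_cast iron pipe wall = ln(43/35)/(2π×50.8×1) = 6.449×10^-4 K/W
R_cellular glass = ln(88/43)/(2π×0.0495×1) = 2.303 K/W
R_polyurethane foam = ln(111/88)/(2π×0.0283×1) = 1.306 K/W
R_total = 3.609 K/W
Q = ΔT/R_total = 59/3.609
Q = 16.3 W/m
T_interface = T_inner + Q·ΣR(inner→interface) = -33 + 16.3×2.303

T ≈ 4.65 °C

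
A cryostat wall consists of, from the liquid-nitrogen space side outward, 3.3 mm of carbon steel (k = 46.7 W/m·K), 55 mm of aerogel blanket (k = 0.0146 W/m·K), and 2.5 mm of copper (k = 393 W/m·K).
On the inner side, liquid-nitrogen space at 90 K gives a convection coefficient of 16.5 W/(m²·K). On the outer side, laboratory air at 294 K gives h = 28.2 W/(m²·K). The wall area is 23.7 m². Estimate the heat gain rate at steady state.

Thermal resistances in series:
R_inner film = 1/(h_i·A) = 1/(16.5×23.7) = 0.002557 K/W
R_carbon steel = L/(kA) = 0.0033/(46.7×23.7) = 2.982×10^-6 K/W
R_aerogel blanket = L/(kA) = 0.055/(0.0146×23.7) = 0.159 K/W
R_copper = L/(kA) = 0.0025/(393×23.7) = 2.684×10^-7 K/W
R_outer film = 1/(h_o·A) = 1/(28.2×23.7) = 0.001496 K/W
R_total = 0.163 K/W
Q = ΔT / R_total = 204 / 0.163

Q ≈ 1250 W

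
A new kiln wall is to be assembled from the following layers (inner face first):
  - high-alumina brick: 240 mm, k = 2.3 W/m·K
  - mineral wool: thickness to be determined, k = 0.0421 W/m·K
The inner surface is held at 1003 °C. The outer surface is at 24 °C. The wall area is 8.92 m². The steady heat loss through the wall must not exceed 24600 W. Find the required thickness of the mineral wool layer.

Model the wall as resistances in series:
R_high-alumina brick = L/(kA) = 0.24/(2.3×8.92) = 0.0117 K/W
Sum of the known resistances R_other = 0.0117 K/W
Required total resistance R_tot = ΔT/Q_allow = 979/24600 = 0.0398 K/W
R_mineral wool = R_tot − R_other = 0.0281 K/W
L = R·k·A = 0.0281×0.0421×8.92

L ≈ 10.6 mm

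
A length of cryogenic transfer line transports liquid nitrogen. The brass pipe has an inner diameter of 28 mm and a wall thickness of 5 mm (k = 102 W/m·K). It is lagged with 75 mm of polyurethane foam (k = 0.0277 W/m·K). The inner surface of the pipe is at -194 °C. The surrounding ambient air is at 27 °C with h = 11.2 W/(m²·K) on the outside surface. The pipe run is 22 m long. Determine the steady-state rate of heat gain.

Q ≈ 521 W

For a radial system each layer contributes R = ln(r_out/r_in)/(2πkL); films add R = 1/(hA).
R_brass pipe wall = ln(19/14)/(2π×102×22) = 2.166×10^-5 K/W
R_polyurethane foam = ln(94/19)/(2π×0.0277×22) = 0.4176 K/W
R_outer film = 1/(h_o·2πr_oL) = 1/(11.2×2π×0.094×22) = 0.006872 K/W
R_total = 0.4245 K/W
Q = ΔT/R_total = 221/0.4245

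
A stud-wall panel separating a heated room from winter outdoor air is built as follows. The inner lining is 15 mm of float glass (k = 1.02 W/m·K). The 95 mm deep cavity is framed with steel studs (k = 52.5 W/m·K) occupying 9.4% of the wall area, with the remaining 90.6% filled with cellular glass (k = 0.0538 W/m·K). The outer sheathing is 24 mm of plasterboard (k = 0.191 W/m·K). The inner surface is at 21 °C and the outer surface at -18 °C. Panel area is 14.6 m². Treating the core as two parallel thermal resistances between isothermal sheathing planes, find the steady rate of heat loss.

Sheathing layers in series; stud and cavity paths in parallel between them.
R_inner = 0.015/(1.02×14.6) = 0.001007 K/W
R_stud  = 0.095/(52.5×0.094×14.6) = 0.001319 K/W
R_cav   = 0.095/(0.0538×0.906×14.6) = 0.1335 K/W
1/R_core = 1/R_stud + 1/R_cav → R_core = 0.001306 K/W
R_outer = 0.024/(0.191×14.6) = 0.008606 K/W
R_total = 0.01092 K/W
Q = ΔT/R_total = 39/0.01092

Q ≈ 3570 W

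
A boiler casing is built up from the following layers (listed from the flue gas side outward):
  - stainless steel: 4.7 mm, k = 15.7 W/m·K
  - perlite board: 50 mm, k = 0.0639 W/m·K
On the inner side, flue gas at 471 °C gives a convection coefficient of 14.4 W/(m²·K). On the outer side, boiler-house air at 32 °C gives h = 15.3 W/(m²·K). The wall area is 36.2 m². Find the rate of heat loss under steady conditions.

Treating each layer as a thermal resistance in series:
R_inner film = 1/(h_i·A) = 1/(14.4×36.2) = 0.001918 K/W
R_stainless steel = L/(kA) = 0.0047/(15.7×36.2) = 8.27×10^-6 K/W
R_perlite board = L/(kA) = 0.05/(0.0639×36.2) = 0.02162 K/W
R_outer film = 1/(h_o·A) = 1/(15.3×36.2) = 0.001806 K/W
R_total = 0.02535 K/W
Q = ΔT / R_total = 439 / 0.02535

Q ≈ 17300 W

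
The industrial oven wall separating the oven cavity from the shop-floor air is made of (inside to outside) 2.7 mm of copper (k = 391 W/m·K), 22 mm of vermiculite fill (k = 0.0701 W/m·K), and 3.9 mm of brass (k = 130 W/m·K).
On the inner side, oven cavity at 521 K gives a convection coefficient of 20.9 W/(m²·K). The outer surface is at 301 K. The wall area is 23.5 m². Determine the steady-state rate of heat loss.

Q ≈ 14300 W

Series thermal resistances:
R_inner film = 1/(h_i·A) = 1/(20.9×23.5) = 0.002036 K/W
R_copper = L/(kA) = 0.0027/(391×23.5) = 2.938×10^-7 K/W
R_vermiculite fill = L/(kA) = 0.022/(0.0701×23.5) = 0.01335 K/W
R_brass = L/(kA) = 0.0039/(130×23.5) = 1.277×10^-6 K/W
R_total = 0.01539 K/W
Q = ΔT / R_total = 220 / 0.01539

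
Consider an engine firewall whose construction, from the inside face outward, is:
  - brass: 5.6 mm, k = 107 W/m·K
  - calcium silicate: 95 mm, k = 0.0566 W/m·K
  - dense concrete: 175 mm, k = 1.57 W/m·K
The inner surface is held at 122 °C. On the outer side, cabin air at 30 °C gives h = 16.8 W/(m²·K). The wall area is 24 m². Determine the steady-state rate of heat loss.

Q ≈ 1190 W

Thermal resistances in series:
R_brass = L/(kA) = 0.0056/(107×24) = 2.181×10^-6 K/W
R_calcium silicate = L/(kA) = 0.095/(0.0566×24) = 0.06994 K/W
R_dense concrete = L/(kA) = 0.175/(1.57×24) = 0.004644 K/W
R_outer film = 1/(h_o·A) = 1/(16.8×24) = 0.00248 K/W
R_total = 0.07706 K/W
Q = ΔT / R_total = 92 / 0.07706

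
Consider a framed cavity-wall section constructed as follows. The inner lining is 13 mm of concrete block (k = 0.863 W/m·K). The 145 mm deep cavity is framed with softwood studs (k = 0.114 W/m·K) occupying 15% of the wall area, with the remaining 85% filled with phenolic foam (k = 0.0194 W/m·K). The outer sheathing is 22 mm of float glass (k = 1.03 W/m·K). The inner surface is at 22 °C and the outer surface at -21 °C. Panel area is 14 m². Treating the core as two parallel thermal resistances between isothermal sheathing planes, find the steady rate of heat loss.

Sheathing layers in series; stud and cavity paths in parallel between them.
R_inner = 0.013/(0.863×14) = 0.001076 K/W
R_stud  = 0.145/(0.114×0.15×14) = 0.6057 K/W
R_cav   = 0.145/(0.0194×0.85×14) = 0.6281 K/W
1/R_core = 1/R_stud + 1/R_cav → R_core = 0.3083 K/W
R_outer = 0.022/(1.03×14) = 0.001526 K/W
R_total = 0.3109 K/W
Q = ΔT/R_total = 43/0.3109

Q ≈ 138 W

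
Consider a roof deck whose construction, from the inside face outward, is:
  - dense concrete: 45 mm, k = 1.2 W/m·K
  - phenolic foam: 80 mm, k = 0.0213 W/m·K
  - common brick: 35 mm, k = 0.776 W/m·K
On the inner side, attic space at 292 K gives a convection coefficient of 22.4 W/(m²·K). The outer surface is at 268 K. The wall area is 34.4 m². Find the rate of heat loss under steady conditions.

Q ≈ 213 W

Using the resistance-network approach (series):
R_inner film = 1/(h_i·A) = 1/(22.4×34.4) = 0.001298 K/W
R_dense concrete = L/(kA) = 0.045/(1.2×34.4) = 0.00109 K/W
R_phenolic foam = L/(kA) = 0.08/(0.0213×34.4) = 0.1092 K/W
R_common brick = L/(kA) = 0.035/(0.776×34.4) = 0.001311 K/W
R_total = 0.1129 K/W
Q = ΔT / R_total = 24 / 0.1129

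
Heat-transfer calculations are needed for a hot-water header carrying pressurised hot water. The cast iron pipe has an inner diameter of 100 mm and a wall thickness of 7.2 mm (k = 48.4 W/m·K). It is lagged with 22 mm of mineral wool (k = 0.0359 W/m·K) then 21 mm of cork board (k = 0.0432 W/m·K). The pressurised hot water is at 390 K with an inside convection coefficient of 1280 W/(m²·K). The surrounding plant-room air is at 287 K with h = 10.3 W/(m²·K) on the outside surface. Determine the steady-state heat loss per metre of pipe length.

q′ ≈ 41.8 W/m

Per-layer cylindrical resistances, series-summed:
R_inner film = 1/(h_i·2πr₁L) = 1/(1280×2π×0.05×1) = 0.002487 K/W
R_cast iron pipe wall = ln(57.2/50)/(2π×48.4×1) = 4.424×10^-4 K/W
R_mineral wool = ln(79.2/57.2)/(2π×0.0359×1) = 1.443 K/W
R_cork board = ln(100.2/79.2)/(2π×0.0432×1) = 0.8665 K/W
R_outer film = 1/(h_o·2πr_oL) = 1/(10.3×2π×0.1002×1) = 0.1542 K/W
R_total = 2.466 K/W
Q = ΔT/R_total = 103/2.466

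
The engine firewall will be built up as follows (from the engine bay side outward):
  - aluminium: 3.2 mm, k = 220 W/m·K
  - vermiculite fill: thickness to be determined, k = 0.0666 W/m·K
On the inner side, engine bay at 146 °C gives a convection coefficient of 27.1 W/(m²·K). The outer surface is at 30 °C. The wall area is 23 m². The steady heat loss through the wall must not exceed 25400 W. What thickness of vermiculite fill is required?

L ≈ 4.54 mm

Thermal resistances in series:
R_inner film = 1/(h_i·A) = 1/(27.1×23) = 0.001604 K/W
R_aluminium = L/(kA) = 0.0032/(220×23) = 6.324×10^-7 K/W
Sum of the known resistances R_other = 0.001605 K/W
Required total resistance R_tot = ΔT/Q_allow = 116/25400 = 0.004567 K/W
R_vermiculite fill = R_tot − R_other = 0.002962 K/W
L = R·k·A = 0.002962×0.0666×23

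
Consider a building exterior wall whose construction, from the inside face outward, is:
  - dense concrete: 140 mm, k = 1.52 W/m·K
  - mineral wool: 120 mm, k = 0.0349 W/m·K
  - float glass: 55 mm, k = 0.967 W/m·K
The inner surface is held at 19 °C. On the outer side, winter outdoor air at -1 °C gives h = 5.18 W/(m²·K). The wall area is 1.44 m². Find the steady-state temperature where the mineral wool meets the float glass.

T ≈ 0.322 °C

Treating each layer as a thermal resistance in series:
R_dense concrete = L/(kA) = 0.14/(1.52×1.44) = 0.06396 K/W
R_mineral wool = L/(kA) = 0.12/(0.0349×1.44) = 2.388 K/W
R_float glass = L/(kA) = 0.055/(0.967×1.44) = 0.0395 K/W
R_outer film = 1/(h_o·A) = 1/(5.18×1.44) = 0.1341 K/W
R_total = 2.625 K/W;  Q = ΔT/R_total = 20/2.625 = 7.618 W
T_interface = T_inner − Q·ΣR(inner→interface) = 19 − 7.62×2.452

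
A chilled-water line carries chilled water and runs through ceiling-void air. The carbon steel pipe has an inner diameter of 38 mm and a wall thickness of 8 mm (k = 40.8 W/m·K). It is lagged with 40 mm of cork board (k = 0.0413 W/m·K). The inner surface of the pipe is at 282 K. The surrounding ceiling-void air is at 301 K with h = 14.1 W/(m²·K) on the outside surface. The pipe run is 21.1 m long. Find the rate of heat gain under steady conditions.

For a radial system each layer contributes R = ln(r_out/r_in)/(2πkL); films add R = 1/(hA).
R_carbon steel pipe wall = ln(27/19)/(2π×40.8×21.1) = 6.496×10^-5 K/W
R_cork board = ln(67/27)/(2π×0.0413×21.1) = 0.166 K/W
R_outer film = 1/(h_o·2πr_oL) = 1/(14.1×2π×0.067×21.1) = 0.007984 K/W
R_total = 0.174 K/W
Q = ΔT/R_total = 19/0.174

Q ≈ 109 W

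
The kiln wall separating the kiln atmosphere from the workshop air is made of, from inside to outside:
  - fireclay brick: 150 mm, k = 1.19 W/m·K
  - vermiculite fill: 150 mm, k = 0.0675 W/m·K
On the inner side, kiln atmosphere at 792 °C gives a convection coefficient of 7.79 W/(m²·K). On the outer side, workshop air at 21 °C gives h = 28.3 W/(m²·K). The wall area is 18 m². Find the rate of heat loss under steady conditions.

Q ≈ 5520 W

Treating each layer as a thermal resistance in series:
R_inner film = 1/(h_i·A) = 1/(7.79×18) = 0.007132 K/W
R_fireclay brick = L/(kA) = 0.15/(1.19×18) = 0.007003 K/W
R_vermiculite fill = L/(kA) = 0.15/(0.0675×18) = 0.1235 K/W
R_outer film = 1/(h_o·A) = 1/(28.3×18) = 0.001963 K/W
R_total = 0.1396 K/W
Q = ΔT / R_total = 771 / 0.1396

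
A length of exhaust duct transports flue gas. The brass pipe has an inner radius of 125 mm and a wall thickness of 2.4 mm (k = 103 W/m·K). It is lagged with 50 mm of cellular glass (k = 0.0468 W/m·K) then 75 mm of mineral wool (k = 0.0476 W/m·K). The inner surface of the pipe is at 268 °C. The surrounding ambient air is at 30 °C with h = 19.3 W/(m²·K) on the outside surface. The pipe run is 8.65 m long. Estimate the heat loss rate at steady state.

For a radial system each layer contributes R = ln(r_out/r_in)/(2πkL); films add R = 1/(hA).
R_brass pipe wall = ln(127.4/125)/(2π×103×8.65) = 3.397×10^-6 K/W
R_cellular glass = ln(177.4/127.4)/(2π×0.0468×8.65) = 0.1302 K/W
R_mineral wool = ln(252.4/177.4)/(2π×0.0476×8.65) = 0.1363 K/W
R_outer film = 1/(h_o·2πr_oL) = 1/(19.3×2π×0.2524×8.65) = 0.003777 K/W
R_total = 0.2702 K/W
Q = ΔT/R_total = 238/0.2702

Q ≈ 881 W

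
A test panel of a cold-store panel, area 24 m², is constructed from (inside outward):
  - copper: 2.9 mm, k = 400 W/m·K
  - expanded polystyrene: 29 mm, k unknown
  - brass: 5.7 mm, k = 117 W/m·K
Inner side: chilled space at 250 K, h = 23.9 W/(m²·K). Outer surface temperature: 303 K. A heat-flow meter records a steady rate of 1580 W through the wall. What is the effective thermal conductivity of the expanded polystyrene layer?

Series thermal resistances:
R_inner film = 1/(h_i·A) = 1/(23.9×24) = 0.001743 K/W
R_copper = L/(kA) = 0.0029/(400×24) = 3.021×10^-7 K/W
R_brass = L/(kA) = 0.0057/(117×24) = 2.03×10^-6 K/W
Sum of known resistances R_other = 0.001746 K/W
Total R = ΔT/Q = 53/1580 = 0.03354 K/W
R_expanded polystyrene = R_total − R_other = 0.0318 K/W
k = L/(R·A) = 0.029/(0.0318×24)

k ≈ 0.038 W/(m·K)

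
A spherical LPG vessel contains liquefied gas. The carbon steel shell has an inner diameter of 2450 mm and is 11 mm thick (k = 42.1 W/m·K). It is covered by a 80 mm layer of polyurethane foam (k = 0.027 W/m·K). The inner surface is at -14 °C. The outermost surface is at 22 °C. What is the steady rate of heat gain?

Q ≈ 248 W

Radial (spherical) resistances in series:
R_carbon steel shell = (1/1.225 − 1/1.236)/(4π×42.1) = 1.373×10^-5 K/W
R_polyurethane foam = (1/1.236 − 1/1.316)/(4π×0.027) = 0.145 K/W
R_total = 0.145 K/W
Q = ΔT/R_total = 36/0.145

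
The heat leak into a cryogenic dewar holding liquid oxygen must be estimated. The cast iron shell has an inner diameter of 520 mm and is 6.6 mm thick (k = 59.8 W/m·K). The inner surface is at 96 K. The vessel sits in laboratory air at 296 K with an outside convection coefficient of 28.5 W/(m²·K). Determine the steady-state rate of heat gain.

For a spherical shell R = (1/r₁ − 1/r₂)/(4πk); film R = 1/(h·4πr²). In series:
R_cast iron shell = (1/0.26 − 1/0.2666)/(4π×59.8) = 1.267×10^-4 K/W
R_outer film = 1/(h·4πr_o²) = 1/(28.5×4π×0.2666²) = 0.03928 K/W
R_total = 0.03941 K/W
Q = ΔT/R_total = 200/0.03941

Q ≈ 5070 W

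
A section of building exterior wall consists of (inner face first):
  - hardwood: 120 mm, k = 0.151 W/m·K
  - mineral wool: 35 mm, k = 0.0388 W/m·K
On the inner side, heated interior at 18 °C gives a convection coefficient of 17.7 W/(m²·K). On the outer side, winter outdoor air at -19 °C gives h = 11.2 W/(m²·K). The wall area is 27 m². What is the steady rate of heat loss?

Model the wall as resistances in series:
R_inner film = 1/(h_i·A) = 1/(17.7×27) = 0.002092 K/W
R_hardwood = L/(kA) = 0.12/(0.151×27) = 0.02943 K/W
R_mineral wool = L/(kA) = 0.035/(0.0388×27) = 0.03341 K/W
R_outer film = 1/(h_o·A) = 1/(11.2×27) = 0.003307 K/W
R_total = 0.06824 K/W
Q = ΔT / R_total = 37 / 0.06824

Q ≈ 542 W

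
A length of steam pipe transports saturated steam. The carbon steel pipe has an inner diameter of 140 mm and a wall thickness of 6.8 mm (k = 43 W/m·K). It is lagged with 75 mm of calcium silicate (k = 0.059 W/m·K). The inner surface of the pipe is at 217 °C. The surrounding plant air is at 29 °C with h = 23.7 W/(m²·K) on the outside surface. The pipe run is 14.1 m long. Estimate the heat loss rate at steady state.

For a radial system each layer contributes R = ln(r_out/r_in)/(2πkL); films add R = 1/(hA).
R_carbon steel pipe wall = ln(76.8/70)/(2π×43×14.1) = 2.434×10^-5 K/W
R_calcium silicate = ln(151.8/76.8)/(2π×0.059×14.1) = 0.1304 K/W
R_outer film = 1/(h_o·2πr_oL) = 1/(23.7×2π×0.1518×14.1) = 0.003137 K/W
R_total = 0.1335 K/W
Q = ΔT/R_total = 188/0.1335

Q ≈ 1410 W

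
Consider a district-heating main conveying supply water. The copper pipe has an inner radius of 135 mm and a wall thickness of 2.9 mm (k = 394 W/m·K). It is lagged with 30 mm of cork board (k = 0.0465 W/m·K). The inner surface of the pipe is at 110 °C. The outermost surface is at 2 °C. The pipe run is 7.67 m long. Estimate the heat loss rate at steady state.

Q ≈ 1230 W

Cylindrical conduction, so R = ln(r₂/r₁)/(2πkL) per layer, in series:
R_copper pipe wall = ln(137.9/135)/(2π×394×7.67) = 1.119×10^-6 K/W
R_cork board = ln(167.9/137.9)/(2π×0.0465×7.67) = 0.08784 K/W
R_total = 0.08784 K/W
Q = ΔT/R_total = 108/0.08784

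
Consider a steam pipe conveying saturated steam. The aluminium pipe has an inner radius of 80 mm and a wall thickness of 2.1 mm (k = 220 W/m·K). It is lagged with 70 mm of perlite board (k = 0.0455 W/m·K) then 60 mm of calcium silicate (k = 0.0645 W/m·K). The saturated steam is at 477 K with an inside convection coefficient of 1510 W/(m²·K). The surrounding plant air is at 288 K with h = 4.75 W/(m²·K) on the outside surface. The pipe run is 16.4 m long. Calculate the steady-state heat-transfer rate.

Q ≈ 988 W

Treating each annulus and film as a series resistance:
R_inner film = 1/(h_i·2πr₁L) = 1/(1510×2π×0.08×16.4) = 8.034×10^-5 K/W
R_aluminium pipe wall = ln(82.1/80)/(2π×220×16.4) = 1.143×10^-6 K/W
R_perlite board = ln(152.1/82.1)/(2π×0.0455×16.4) = 0.1315 K/W
R_calcium silicate = ln(212.1/152.1)/(2π×0.0645×16.4) = 0.05003 K/W
R_outer film = 1/(h_o·2πr_oL) = 1/(4.75×2π×0.2121×16.4) = 0.009633 K/W
R_total = 0.1913 K/W
Q = ΔT/R_total = 189/0.1913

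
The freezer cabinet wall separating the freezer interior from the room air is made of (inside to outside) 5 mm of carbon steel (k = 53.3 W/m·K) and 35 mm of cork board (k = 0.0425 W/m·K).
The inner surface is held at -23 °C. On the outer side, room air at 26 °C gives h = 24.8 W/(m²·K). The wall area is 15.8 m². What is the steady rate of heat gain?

Q ≈ 896 W

Using the resistance-network approach (series):
R_carbon steel = L/(kA) = 0.005/(53.3×15.8) = 5.937×10^-6 K/W
R_cork board = L/(kA) = 0.035/(0.0425×15.8) = 0.05212 K/W
R_outer film = 1/(h_o·A) = 1/(24.8×15.8) = 0.002552 K/W
R_total = 0.05468 K/W
Q = ΔT / R_total = 49 / 0.05468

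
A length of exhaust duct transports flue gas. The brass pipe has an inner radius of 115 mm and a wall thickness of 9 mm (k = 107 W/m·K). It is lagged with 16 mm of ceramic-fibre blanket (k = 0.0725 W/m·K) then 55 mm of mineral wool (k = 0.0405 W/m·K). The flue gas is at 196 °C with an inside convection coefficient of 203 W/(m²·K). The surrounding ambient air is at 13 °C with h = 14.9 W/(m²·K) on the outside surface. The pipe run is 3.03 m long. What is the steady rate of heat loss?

Q ≈ 340 W

Treating each annulus and film as a series resistance:
R_inner film = 1/(h_i·2πr₁L) = 1/(203×2π×0.115×3.03) = 0.00225 K/W
R_brass pipe wall = ln(124/115)/(2π×107×3.03) = 3.699×10^-5 K/W
R_ceramic-fibre blanket = ln(140/124)/(2π×0.0725×3.03) = 0.08793 K/W
R_mineral wool = ln(195/140)/(2π×0.0405×3.03) = 0.4298 K/W
R_outer film = 1/(h_o·2πr_oL) = 1/(14.9×2π×0.195×3.03) = 0.01808 K/W
R_total = 0.538 K/W
Q = ΔT/R_total = 183/0.538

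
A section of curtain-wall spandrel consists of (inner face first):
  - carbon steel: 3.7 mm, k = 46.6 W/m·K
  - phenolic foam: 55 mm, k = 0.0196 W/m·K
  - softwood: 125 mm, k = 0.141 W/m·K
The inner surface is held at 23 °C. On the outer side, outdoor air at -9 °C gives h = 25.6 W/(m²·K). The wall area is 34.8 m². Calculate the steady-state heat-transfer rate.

Q ≈ 298 W

Thermal resistances in series:
R_carbon steel = L/(kA) = 0.0037/(46.6×34.8) = 2.282×10^-6 K/W
R_phenolic foam = L/(kA) = 0.055/(0.0196×34.8) = 0.08064 K/W
R_softwood = L/(kA) = 0.125/(0.141×34.8) = 0.02547 K/W
R_outer film = 1/(h_o·A) = 1/(25.6×34.8) = 0.001122 K/W
R_total = 0.1072 K/W
Q = ΔT / R_total = 32 / 0.1072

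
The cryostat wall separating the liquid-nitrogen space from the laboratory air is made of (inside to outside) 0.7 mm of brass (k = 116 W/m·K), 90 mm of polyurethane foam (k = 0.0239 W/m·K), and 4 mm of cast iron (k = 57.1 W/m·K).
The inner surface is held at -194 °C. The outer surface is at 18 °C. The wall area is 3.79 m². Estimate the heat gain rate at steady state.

Thermal resistances in series:
R_brass = L/(kA) = 0.0007/(116×3.79) = 1.592×10^-6 K/W
R_polyurethane foam = L/(kA) = 0.09/(0.0239×3.79) = 0.9936 K/W
R_cast iron = L/(kA) = 0.004/(57.1×3.79) = 1.848×10^-5 K/W
R_total = 0.9936 K/W
Q = ΔT / R_total = 212 / 0.9936

Q ≈ 213 W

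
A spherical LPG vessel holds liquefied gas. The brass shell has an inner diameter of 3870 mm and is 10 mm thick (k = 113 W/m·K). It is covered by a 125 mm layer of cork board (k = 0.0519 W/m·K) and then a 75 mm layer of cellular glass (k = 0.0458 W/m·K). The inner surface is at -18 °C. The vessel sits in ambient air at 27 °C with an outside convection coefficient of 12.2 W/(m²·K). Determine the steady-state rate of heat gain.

For a spherical shell R = (1/r₁ − 1/r₂)/(4πk); film R = 1/(h·4πr²). In series:
R_brass shell = (1/1.935 − 1/1.945)/(4π×113) = 1.871×10^-6 K/W
R_cork board = (1/1.945 − 1/2.07)/(4π×0.0519) = 0.0476 K/W
R_cellular glass = (1/2.07 − 1/2.145)/(4π×0.0458) = 0.02935 K/W
R_outer film = 1/(h·4πr_o²) = 1/(12.2×4π×2.145²) = 0.001418 K/W
R_total = 0.07837 K/W
Q = ΔT/R_total = 45/0.07837

Q ≈ 574 W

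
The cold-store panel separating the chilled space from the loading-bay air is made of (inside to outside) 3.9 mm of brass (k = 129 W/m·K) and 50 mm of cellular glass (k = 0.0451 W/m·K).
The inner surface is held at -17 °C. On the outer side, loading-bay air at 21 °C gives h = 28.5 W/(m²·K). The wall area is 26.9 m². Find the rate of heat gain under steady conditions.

Q ≈ 894 W

Treating each layer as a thermal resistance in series:
R_brass = L/(kA) = 0.0039/(129×26.9) = 1.124×10^-6 K/W
R_cellular glass = L/(kA) = 0.05/(0.0451×26.9) = 0.04121 K/W
R_outer film = 1/(h_o·A) = 1/(28.5×26.9) = 0.001304 K/W
R_total = 0.04252 K/W
Q = ΔT / R_total = 38 / 0.04252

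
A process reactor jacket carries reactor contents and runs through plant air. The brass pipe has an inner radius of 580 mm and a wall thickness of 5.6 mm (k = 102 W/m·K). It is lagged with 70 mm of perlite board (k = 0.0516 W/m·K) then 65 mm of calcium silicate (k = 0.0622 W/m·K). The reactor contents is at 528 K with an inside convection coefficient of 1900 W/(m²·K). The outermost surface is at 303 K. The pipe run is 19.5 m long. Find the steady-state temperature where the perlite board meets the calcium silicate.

Per-layer cylindrical resistances, series-summed:
R_inner film = 1/(h_i·2πr₁L) = 1/(1900×2π×0.58×19.5) = 7.406×10^-6 K/W
R_brass pipe wall = ln(585.6/580)/(2π×102×19.5) = 7.689×10^-7 K/W
R_perlite board = ln(655.6/585.6)/(2π×0.0516×19.5) = 0.01786 K/W
R_calcium silicate = ln(720.6/655.6)/(2π×0.0622×19.5) = 0.0124 K/W
R_total = 0.03027 K/W
Q = ΔT/R_total = 225/0.03027
Q = 7430 W
T_interface = T_inner − Q·ΣR(inner→interface) = 528 − 7430×0.01787

T ≈ 395 K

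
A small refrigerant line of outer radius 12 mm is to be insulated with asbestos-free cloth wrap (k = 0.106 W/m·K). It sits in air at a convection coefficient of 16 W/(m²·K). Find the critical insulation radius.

For a cylinder r_cr = k/h = 0.106/16
r_cr = 6.62 mm; since the bare radius (12 mm) is above r_cr, any added insulation will reduce heat loss.

r_cr ≈ 6.62 mm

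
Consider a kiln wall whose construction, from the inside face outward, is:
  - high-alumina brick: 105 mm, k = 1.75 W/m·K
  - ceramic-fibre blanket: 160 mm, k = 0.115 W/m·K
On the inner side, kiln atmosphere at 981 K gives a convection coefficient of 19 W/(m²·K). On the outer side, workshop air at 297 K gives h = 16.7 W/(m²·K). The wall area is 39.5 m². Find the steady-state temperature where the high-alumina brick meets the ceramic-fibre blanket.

T ≈ 932 K

Using the resistance-network approach (series):
R_inner film = 1/(h_i·A) = 1/(19×39.5) = 0.001332 K/W
R_high-alumina brick = L/(kA) = 0.105/(1.75×39.5) = 0.001519 K/W
R_ceramic-fibre blanket = L/(kA) = 0.16/(0.115×39.5) = 0.03522 K/W
R_outer film = 1/(h_o·A) = 1/(16.7×39.5) = 0.001516 K/W
R_total = 0.03959 K/W;  Q = ΔT/R_total = 684/0.03959 = 17280 W
T_interface = T_inner − Q·ΣR(inner→interface) = 981 − 17300×0.002851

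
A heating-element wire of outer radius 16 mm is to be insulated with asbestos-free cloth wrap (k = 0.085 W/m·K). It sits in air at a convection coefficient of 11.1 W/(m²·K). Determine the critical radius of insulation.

For a cylinder r_cr = k/h = 0.085/11.1
r_cr = 7.66 mm; since the bare radius (16 mm) is above r_cr, any added insulation will reduce heat loss.

r_cr ≈ 7.66 mm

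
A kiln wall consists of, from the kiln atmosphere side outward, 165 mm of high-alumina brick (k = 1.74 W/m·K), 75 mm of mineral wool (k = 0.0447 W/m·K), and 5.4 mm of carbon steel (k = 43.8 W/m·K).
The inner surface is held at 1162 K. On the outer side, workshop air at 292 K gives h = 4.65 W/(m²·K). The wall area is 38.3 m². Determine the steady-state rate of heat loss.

Using the resistance-network approach (series):
R_high-alumina brick = L/(kA) = 0.165/(1.74×38.3) = 0.002476 K/W
R_mineral wool = L/(kA) = 0.075/(0.0447×38.3) = 0.04381 K/W
R_carbon steel = L/(kA) = 0.0054/(43.8×38.3) = 3.219×10^-6 K/W
R_outer film = 1/(h_o·A) = 1/(4.65×38.3) = 0.005615 K/W
R_total = 0.0519 K/W
Q = ΔT / R_total = 870 / 0.0519

Q ≈ 16800 W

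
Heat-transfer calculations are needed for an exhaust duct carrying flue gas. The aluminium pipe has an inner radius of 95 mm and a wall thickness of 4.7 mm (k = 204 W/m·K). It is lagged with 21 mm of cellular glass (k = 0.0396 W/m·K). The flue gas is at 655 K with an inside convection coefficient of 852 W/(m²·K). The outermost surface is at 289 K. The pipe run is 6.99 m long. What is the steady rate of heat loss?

Q ≈ 3320 W

Treating each annulus and film as a series resistance:
R_inner film = 1/(h_i·2πr₁L) = 1/(852×2π×0.095×6.99) = 2.813×10^-4 K/W
R_aluminium pipe wall = ln(99.7/95)/(2π×204×6.99) = 5.39×10^-6 K/W
R_cellular glass = ln(120.7/99.7)/(2π×0.0396×6.99) = 0.1099 K/W
R_total = 0.1102 K/W
Q = ΔT/R_total = 366/0.1102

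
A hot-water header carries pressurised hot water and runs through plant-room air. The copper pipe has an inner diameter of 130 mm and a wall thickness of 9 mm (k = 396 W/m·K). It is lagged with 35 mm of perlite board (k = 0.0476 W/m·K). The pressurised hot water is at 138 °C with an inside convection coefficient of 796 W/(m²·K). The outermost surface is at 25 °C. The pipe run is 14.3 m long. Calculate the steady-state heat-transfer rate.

Cylindrical conduction, so R = ln(r₂/r₁)/(2πkL) per layer, in series:
R_inner film = 1/(h_i·2πr₁L) = 1/(796×2π×0.065×14.3) = 2.151×10^-4 K/W
R_copper pipe wall = ln(74/65)/(2π×396×14.3) = 3.645×10^-6 K/W
R_perlite board = ln(109/74)/(2π×0.0476×14.3) = 0.09055 K/W
R_total = 0.09077 K/W
Q = ΔT/R_total = 113/0.09077

Q ≈ 1240 W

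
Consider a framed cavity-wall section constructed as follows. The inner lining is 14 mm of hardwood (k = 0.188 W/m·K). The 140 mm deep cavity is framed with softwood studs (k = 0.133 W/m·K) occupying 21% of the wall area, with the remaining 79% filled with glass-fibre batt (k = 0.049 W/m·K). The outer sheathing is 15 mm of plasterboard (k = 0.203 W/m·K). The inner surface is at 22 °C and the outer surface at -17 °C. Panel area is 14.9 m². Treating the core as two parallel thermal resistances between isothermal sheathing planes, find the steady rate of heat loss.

Q ≈ 258 W

Sheathing layers in series; stud and cavity paths in parallel between them.
R_inner = 0.014/(0.188×14.9) = 0.004998 K/W
R_stud  = 0.14/(0.133×0.21×14.9) = 0.3364 K/W
R_cav   = 0.14/(0.049×0.79×14.9) = 0.2427 K/W
1/R_core = 1/R_stud + 1/R_cav → R_core = 0.141 K/W
R_outer = 0.015/(0.203×14.9) = 0.004959 K/W
R_total = 0.151 K/W
Q = ΔT/R_total = 39/0.151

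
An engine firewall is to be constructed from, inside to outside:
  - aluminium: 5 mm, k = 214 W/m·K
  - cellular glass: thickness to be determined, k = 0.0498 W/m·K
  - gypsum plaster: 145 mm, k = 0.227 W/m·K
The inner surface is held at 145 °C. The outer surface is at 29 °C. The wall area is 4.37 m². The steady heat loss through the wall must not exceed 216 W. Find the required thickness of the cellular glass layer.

Series thermal resistances:
R_aluminium = L/(kA) = 0.005/(214×4.37) = 5.347×10^-6 K/W
R_gypsum plaster = L/(kA) = 0.145/(0.227×4.37) = 0.1462 K/W
Sum of the known resistances R_other = 0.1462 K/W
Required total resistance R_tot = ΔT/Q_allow = 116/216 = 0.537 K/W
R_cellular glass = R_tot − R_other = 0.3909 K/W
L = R·k·A = 0.3909×0.0498×4.37

L ≈ 85.1 mm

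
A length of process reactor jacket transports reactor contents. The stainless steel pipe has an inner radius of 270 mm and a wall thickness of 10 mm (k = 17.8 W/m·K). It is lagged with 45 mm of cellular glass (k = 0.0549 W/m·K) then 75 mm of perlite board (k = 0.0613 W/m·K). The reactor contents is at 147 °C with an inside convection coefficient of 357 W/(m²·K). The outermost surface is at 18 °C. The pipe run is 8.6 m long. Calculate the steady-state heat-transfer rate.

Per-layer cylindrical resistances, series-summed:
R_inner film = 1/(h_i·2πr₁L) = 1/(357×2π×0.27×8.6) = 1.92×10^-4 K/W
R_stainless steel pipe wall = ln(280/270)/(2π×17.8×8.6) = 3.781×10^-5 K/W
R_cellular glass = ln(325/280)/(2π×0.0549×8.6) = 0.05024 K/W
R_perlite board = ln(400/325)/(2π×0.0613×8.6) = 0.06269 K/W
R_total = 0.1132 K/W
Q = ΔT/R_total = 129/0.1132

Q ≈ 1140 W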